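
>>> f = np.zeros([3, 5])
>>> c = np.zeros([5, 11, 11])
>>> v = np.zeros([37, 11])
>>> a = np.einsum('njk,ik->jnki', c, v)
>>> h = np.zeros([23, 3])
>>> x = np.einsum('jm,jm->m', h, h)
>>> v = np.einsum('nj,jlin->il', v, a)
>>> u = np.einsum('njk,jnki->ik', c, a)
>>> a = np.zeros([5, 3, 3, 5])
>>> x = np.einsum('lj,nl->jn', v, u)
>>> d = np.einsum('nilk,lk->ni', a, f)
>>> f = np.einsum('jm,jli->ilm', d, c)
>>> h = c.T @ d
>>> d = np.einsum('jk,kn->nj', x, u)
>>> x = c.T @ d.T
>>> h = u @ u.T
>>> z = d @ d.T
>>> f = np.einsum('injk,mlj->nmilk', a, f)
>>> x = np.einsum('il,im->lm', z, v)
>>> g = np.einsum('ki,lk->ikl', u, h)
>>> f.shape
(3, 11, 5, 11, 5)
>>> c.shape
(5, 11, 11)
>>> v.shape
(11, 5)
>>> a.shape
(5, 3, 3, 5)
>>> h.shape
(37, 37)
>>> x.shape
(11, 5)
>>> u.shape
(37, 11)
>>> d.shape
(11, 5)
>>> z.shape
(11, 11)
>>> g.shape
(11, 37, 37)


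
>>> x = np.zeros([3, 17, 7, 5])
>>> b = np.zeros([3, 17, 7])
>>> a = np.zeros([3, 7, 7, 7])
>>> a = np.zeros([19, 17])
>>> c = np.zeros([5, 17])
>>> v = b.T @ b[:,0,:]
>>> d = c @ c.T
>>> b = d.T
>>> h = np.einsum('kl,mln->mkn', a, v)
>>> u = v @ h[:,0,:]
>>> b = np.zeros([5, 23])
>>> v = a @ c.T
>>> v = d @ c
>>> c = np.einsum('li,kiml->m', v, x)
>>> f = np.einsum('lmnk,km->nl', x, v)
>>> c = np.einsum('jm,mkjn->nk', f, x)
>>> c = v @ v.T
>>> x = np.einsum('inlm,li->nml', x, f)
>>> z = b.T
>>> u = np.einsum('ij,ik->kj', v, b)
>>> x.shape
(17, 5, 7)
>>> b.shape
(5, 23)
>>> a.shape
(19, 17)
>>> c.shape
(5, 5)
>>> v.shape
(5, 17)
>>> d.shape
(5, 5)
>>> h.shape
(7, 19, 7)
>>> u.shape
(23, 17)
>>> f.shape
(7, 3)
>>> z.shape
(23, 5)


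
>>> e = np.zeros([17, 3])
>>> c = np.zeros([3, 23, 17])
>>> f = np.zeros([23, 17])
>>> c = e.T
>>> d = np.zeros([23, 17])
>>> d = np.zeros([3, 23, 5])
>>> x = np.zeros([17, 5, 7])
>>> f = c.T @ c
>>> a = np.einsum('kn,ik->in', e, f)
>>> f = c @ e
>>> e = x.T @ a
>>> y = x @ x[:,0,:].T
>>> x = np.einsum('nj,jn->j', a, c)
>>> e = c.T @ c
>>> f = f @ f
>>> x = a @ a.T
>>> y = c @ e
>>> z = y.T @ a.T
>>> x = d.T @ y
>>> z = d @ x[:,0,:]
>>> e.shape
(17, 17)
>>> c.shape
(3, 17)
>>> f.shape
(3, 3)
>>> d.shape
(3, 23, 5)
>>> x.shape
(5, 23, 17)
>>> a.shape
(17, 3)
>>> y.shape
(3, 17)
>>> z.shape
(3, 23, 17)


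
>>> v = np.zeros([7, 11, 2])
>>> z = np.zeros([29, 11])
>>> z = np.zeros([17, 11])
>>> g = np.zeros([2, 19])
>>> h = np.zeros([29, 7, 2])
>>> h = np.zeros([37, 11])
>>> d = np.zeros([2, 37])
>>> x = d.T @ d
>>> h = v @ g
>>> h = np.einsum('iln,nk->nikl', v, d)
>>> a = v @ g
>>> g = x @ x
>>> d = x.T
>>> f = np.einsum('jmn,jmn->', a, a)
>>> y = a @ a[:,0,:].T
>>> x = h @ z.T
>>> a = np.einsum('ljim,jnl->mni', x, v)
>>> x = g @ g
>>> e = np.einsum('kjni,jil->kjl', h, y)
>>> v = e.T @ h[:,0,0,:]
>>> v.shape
(7, 7, 11)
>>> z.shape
(17, 11)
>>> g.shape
(37, 37)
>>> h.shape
(2, 7, 37, 11)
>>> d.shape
(37, 37)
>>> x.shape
(37, 37)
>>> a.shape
(17, 11, 37)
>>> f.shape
()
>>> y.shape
(7, 11, 7)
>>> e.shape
(2, 7, 7)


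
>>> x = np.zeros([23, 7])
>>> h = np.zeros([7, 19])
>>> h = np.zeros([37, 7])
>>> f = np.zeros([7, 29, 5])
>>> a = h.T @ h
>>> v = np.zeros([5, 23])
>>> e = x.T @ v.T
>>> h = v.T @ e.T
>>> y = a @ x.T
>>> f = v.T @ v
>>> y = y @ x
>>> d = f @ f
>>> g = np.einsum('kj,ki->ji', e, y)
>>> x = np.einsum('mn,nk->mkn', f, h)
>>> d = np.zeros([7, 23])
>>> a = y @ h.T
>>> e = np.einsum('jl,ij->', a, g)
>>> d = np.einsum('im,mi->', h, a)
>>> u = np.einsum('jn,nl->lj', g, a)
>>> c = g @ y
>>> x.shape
(23, 7, 23)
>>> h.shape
(23, 7)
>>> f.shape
(23, 23)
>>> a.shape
(7, 23)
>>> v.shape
(5, 23)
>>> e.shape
()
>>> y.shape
(7, 7)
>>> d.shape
()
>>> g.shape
(5, 7)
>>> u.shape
(23, 5)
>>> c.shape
(5, 7)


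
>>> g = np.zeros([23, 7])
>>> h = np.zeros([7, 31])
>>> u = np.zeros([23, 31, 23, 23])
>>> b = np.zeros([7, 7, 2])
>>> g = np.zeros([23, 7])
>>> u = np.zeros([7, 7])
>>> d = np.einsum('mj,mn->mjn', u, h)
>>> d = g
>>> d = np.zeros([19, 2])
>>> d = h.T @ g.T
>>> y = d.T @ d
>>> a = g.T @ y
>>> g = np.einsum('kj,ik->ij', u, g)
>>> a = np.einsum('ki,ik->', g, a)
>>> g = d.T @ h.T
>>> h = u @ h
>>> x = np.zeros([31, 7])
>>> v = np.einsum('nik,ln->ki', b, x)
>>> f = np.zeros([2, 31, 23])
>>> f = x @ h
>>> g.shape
(23, 7)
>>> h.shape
(7, 31)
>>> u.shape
(7, 7)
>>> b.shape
(7, 7, 2)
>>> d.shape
(31, 23)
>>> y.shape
(23, 23)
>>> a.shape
()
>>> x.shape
(31, 7)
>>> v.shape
(2, 7)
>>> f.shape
(31, 31)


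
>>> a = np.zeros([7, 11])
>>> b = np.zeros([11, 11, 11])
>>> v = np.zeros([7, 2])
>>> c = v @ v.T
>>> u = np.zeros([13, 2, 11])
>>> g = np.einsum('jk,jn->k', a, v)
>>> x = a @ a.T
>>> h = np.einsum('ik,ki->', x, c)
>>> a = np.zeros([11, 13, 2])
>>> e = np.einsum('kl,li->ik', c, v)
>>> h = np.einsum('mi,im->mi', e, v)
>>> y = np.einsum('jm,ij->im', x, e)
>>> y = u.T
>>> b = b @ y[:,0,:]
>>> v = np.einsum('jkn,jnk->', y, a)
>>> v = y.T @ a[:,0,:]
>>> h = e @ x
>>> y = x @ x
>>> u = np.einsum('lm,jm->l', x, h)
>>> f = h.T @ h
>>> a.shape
(11, 13, 2)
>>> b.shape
(11, 11, 13)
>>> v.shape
(13, 2, 2)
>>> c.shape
(7, 7)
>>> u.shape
(7,)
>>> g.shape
(11,)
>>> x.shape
(7, 7)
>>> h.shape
(2, 7)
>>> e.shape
(2, 7)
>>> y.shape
(7, 7)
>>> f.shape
(7, 7)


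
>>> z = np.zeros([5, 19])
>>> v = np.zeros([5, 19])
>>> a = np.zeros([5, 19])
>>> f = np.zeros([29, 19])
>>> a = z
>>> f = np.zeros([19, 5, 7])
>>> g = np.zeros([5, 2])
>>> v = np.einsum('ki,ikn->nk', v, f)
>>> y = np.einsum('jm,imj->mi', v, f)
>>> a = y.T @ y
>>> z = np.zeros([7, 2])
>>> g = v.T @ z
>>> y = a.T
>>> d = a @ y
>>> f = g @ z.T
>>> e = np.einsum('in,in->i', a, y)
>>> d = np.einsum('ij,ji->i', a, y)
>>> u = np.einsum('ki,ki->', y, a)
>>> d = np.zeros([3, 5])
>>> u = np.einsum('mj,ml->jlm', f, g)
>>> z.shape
(7, 2)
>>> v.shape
(7, 5)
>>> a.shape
(19, 19)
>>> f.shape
(5, 7)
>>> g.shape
(5, 2)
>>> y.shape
(19, 19)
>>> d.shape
(3, 5)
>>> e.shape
(19,)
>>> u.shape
(7, 2, 5)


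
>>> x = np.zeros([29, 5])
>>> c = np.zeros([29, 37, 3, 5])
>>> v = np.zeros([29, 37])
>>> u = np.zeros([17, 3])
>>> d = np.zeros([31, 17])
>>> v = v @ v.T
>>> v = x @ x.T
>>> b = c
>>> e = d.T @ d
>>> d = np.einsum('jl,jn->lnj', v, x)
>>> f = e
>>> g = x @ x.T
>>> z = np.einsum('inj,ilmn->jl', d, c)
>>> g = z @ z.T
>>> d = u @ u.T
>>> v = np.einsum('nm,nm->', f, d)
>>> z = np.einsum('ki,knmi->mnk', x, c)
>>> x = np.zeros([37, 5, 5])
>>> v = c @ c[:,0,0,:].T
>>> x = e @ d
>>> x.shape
(17, 17)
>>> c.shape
(29, 37, 3, 5)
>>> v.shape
(29, 37, 3, 29)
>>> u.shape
(17, 3)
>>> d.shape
(17, 17)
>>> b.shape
(29, 37, 3, 5)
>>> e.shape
(17, 17)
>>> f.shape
(17, 17)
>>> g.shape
(29, 29)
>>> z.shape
(3, 37, 29)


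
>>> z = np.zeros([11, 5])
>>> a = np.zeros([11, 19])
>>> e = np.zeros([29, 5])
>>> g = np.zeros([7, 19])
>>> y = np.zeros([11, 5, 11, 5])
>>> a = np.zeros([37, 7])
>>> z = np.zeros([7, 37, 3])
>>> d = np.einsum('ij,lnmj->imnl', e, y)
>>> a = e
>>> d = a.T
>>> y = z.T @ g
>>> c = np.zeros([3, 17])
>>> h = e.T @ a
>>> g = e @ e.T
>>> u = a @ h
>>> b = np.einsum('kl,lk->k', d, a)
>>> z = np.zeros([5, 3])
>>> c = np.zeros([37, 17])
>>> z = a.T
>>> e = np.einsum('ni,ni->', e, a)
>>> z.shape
(5, 29)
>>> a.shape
(29, 5)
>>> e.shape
()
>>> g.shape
(29, 29)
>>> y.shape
(3, 37, 19)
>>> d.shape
(5, 29)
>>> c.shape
(37, 17)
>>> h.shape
(5, 5)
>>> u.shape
(29, 5)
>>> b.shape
(5,)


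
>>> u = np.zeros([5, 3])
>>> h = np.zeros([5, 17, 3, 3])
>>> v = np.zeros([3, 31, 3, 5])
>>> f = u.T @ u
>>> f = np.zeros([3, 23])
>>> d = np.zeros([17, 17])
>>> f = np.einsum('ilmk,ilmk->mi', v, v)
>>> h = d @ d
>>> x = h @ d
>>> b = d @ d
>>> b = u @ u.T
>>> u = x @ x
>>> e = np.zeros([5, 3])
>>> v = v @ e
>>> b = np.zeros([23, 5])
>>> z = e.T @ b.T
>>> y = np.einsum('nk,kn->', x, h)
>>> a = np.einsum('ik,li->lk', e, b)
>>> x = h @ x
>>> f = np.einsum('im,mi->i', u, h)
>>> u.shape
(17, 17)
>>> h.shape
(17, 17)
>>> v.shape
(3, 31, 3, 3)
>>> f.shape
(17,)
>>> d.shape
(17, 17)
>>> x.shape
(17, 17)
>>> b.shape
(23, 5)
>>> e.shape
(5, 3)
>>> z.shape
(3, 23)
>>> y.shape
()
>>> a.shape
(23, 3)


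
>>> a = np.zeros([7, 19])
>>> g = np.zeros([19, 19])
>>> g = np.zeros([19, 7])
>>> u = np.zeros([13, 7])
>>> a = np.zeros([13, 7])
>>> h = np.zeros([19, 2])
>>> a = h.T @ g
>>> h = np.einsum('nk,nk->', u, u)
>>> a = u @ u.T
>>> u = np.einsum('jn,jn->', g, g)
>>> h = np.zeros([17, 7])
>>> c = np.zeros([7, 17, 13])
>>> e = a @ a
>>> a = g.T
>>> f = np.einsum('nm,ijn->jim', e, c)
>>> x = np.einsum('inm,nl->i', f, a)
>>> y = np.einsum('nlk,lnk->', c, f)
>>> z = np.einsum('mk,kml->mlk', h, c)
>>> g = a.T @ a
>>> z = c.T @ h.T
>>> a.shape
(7, 19)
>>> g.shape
(19, 19)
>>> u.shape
()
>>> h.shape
(17, 7)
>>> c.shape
(7, 17, 13)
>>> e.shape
(13, 13)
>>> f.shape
(17, 7, 13)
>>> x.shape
(17,)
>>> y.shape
()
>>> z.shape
(13, 17, 17)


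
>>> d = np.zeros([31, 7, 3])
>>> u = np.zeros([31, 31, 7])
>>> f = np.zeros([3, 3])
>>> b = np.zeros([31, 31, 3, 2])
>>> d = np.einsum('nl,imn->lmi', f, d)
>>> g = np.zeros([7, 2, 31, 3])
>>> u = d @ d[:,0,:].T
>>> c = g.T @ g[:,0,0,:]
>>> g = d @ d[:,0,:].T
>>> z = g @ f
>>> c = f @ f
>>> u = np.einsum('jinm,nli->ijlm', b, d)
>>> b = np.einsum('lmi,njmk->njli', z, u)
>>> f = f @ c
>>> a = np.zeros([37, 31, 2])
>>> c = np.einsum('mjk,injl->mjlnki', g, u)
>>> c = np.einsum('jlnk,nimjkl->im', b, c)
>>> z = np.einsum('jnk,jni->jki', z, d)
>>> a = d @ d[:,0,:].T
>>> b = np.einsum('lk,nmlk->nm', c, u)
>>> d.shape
(3, 7, 31)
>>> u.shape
(31, 31, 7, 2)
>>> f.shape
(3, 3)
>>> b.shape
(31, 31)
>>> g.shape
(3, 7, 3)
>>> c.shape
(7, 2)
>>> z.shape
(3, 3, 31)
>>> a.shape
(3, 7, 3)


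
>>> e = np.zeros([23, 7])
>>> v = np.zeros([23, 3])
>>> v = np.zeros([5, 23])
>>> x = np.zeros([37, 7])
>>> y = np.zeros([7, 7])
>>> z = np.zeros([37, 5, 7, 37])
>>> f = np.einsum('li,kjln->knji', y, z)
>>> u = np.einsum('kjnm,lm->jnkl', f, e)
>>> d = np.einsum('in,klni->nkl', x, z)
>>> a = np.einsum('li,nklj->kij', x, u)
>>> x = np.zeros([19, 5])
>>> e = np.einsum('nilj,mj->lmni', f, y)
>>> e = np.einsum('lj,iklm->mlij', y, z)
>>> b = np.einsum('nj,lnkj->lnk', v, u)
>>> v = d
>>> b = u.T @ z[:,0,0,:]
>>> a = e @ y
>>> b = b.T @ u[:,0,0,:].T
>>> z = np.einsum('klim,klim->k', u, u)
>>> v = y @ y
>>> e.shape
(37, 7, 37, 7)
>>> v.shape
(7, 7)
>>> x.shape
(19, 5)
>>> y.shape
(7, 7)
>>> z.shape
(37,)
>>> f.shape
(37, 37, 5, 7)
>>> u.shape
(37, 5, 37, 23)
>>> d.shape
(7, 37, 5)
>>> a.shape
(37, 7, 37, 7)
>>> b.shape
(37, 5, 37, 37)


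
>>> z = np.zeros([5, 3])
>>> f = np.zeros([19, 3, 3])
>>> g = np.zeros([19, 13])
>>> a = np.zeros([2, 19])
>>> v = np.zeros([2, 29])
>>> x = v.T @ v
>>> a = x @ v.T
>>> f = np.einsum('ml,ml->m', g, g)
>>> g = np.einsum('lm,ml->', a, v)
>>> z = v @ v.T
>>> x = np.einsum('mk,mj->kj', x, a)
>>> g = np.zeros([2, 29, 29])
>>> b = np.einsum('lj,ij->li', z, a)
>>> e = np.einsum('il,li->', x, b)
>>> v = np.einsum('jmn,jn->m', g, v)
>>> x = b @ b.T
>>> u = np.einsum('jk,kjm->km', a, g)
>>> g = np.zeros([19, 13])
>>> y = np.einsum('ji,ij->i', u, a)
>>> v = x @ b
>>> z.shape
(2, 2)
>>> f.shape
(19,)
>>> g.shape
(19, 13)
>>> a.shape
(29, 2)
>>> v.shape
(2, 29)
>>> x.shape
(2, 2)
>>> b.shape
(2, 29)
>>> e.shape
()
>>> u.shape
(2, 29)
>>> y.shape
(29,)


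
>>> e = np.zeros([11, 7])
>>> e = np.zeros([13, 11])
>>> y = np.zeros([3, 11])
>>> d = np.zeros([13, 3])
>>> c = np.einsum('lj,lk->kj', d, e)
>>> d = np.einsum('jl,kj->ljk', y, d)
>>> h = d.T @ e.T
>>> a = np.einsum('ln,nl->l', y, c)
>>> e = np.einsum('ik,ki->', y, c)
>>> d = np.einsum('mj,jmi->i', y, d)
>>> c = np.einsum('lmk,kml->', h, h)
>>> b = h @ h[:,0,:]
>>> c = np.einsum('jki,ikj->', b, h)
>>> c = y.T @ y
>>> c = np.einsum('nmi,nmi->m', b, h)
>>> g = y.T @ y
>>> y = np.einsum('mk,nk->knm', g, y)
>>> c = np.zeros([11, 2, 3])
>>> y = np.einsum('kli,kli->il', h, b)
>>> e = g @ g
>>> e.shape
(11, 11)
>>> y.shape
(13, 3)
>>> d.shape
(13,)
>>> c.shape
(11, 2, 3)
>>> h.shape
(13, 3, 13)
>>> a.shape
(3,)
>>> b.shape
(13, 3, 13)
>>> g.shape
(11, 11)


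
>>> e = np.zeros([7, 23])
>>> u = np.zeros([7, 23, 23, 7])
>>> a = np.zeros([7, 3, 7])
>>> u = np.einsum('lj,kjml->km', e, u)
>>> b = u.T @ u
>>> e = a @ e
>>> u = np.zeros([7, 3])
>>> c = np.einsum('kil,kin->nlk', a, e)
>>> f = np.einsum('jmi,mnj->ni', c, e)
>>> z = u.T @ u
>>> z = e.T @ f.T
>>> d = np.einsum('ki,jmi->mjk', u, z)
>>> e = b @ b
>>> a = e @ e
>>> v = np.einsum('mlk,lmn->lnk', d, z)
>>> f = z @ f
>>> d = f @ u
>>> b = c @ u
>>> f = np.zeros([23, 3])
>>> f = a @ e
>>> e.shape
(23, 23)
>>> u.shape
(7, 3)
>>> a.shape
(23, 23)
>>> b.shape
(23, 7, 3)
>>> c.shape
(23, 7, 7)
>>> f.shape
(23, 23)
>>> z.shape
(23, 3, 3)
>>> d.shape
(23, 3, 3)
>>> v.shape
(23, 3, 7)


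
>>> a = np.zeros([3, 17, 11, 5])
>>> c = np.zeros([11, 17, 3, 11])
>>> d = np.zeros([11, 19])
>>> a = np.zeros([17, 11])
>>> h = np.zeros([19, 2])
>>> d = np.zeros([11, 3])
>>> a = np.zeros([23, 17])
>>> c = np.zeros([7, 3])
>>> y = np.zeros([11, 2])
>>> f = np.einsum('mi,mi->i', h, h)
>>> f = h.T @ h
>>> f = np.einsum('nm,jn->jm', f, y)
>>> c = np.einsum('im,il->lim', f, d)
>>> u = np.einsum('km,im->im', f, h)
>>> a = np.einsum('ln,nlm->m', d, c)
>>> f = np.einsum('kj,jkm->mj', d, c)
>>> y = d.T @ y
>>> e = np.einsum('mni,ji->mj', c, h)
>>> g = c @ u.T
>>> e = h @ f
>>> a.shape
(2,)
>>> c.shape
(3, 11, 2)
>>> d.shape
(11, 3)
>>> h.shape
(19, 2)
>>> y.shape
(3, 2)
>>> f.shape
(2, 3)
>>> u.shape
(19, 2)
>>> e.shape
(19, 3)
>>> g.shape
(3, 11, 19)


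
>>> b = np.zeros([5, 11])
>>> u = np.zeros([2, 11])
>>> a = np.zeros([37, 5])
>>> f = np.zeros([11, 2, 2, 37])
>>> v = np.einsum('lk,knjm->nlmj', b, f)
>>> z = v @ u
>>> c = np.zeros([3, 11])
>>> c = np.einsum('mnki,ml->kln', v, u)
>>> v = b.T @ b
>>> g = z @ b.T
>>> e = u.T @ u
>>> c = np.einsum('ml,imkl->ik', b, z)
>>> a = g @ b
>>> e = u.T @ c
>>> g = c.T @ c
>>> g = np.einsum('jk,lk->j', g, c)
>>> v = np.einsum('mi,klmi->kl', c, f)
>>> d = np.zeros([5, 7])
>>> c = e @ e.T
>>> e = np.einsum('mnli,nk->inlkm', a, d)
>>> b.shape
(5, 11)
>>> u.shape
(2, 11)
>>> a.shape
(2, 5, 37, 11)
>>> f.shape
(11, 2, 2, 37)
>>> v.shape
(11, 2)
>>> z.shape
(2, 5, 37, 11)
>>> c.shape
(11, 11)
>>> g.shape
(37,)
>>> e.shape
(11, 5, 37, 7, 2)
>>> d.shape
(5, 7)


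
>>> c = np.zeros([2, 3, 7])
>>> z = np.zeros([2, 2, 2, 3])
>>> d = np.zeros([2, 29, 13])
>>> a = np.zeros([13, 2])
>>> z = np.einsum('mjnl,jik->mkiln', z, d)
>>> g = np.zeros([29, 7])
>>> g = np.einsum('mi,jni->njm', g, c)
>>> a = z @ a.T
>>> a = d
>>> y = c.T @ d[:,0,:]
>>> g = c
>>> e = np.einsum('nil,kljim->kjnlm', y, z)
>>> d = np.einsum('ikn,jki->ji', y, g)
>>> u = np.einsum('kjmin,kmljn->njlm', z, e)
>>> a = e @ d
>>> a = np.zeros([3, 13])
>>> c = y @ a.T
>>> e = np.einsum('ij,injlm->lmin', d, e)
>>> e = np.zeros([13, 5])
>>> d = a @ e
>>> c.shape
(7, 3, 3)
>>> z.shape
(2, 13, 29, 3, 2)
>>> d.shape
(3, 5)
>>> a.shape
(3, 13)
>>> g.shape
(2, 3, 7)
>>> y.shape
(7, 3, 13)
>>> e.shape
(13, 5)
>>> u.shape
(2, 13, 7, 29)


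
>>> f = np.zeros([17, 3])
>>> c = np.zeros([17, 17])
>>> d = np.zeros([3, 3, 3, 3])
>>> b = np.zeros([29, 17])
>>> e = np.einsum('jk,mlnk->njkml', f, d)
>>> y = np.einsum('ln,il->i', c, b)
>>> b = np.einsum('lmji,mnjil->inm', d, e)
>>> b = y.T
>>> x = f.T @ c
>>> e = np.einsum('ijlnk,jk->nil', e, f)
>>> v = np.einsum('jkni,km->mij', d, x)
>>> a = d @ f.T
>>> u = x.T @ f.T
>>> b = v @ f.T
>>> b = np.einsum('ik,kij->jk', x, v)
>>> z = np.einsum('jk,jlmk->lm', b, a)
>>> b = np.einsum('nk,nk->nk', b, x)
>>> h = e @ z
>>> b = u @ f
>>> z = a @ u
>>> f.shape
(17, 3)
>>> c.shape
(17, 17)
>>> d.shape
(3, 3, 3, 3)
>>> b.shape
(17, 3)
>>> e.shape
(3, 3, 3)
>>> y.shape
(29,)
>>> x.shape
(3, 17)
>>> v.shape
(17, 3, 3)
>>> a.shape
(3, 3, 3, 17)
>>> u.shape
(17, 17)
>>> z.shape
(3, 3, 3, 17)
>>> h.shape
(3, 3, 3)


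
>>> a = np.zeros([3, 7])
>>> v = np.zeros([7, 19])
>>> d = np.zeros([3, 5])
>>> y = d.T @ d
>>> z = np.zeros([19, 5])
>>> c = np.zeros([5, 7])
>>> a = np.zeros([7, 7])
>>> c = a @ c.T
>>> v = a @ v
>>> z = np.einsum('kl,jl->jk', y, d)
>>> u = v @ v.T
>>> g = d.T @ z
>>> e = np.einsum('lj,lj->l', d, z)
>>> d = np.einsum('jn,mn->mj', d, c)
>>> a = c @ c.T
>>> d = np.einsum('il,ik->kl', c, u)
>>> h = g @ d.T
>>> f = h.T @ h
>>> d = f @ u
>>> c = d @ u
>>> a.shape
(7, 7)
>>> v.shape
(7, 19)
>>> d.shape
(7, 7)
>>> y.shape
(5, 5)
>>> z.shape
(3, 5)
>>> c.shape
(7, 7)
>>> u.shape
(7, 7)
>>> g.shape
(5, 5)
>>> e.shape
(3,)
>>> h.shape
(5, 7)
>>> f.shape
(7, 7)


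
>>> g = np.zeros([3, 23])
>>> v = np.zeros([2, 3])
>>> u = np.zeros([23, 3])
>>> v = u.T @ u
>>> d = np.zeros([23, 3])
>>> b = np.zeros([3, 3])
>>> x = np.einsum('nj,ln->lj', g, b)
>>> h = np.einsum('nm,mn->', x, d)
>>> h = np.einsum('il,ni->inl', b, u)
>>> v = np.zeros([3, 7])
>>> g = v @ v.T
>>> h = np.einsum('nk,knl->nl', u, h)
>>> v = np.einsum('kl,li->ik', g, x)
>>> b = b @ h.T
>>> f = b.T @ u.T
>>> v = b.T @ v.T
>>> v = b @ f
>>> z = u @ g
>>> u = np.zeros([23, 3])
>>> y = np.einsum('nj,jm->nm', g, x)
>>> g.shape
(3, 3)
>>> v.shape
(3, 23)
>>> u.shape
(23, 3)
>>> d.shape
(23, 3)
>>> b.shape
(3, 23)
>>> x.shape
(3, 23)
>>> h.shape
(23, 3)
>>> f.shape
(23, 23)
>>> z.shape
(23, 3)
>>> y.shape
(3, 23)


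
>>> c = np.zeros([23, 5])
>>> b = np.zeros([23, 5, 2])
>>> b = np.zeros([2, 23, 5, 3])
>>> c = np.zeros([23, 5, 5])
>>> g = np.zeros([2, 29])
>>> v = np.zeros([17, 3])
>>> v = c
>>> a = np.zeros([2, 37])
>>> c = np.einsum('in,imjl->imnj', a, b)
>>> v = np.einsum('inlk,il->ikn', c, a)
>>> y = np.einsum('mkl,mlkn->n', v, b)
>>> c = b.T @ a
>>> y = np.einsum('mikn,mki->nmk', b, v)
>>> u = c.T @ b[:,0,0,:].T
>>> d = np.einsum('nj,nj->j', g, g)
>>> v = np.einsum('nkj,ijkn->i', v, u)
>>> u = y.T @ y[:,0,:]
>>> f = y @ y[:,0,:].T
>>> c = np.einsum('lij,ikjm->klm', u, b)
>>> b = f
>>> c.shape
(23, 5, 3)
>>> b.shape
(3, 2, 3)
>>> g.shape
(2, 29)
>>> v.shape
(37,)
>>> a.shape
(2, 37)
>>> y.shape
(3, 2, 5)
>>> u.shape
(5, 2, 5)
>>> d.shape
(29,)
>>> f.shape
(3, 2, 3)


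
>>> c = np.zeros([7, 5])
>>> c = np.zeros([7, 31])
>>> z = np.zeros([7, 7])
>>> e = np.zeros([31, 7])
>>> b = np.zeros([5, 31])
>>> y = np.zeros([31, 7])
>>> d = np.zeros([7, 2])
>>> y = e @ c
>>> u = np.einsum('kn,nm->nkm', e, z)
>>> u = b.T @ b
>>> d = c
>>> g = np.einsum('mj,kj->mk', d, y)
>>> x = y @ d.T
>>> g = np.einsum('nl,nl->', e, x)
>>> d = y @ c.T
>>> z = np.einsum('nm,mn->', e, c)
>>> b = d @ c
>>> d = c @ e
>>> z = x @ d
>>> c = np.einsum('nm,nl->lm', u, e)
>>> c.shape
(7, 31)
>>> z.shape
(31, 7)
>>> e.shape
(31, 7)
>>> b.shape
(31, 31)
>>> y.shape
(31, 31)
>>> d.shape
(7, 7)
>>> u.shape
(31, 31)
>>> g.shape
()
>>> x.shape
(31, 7)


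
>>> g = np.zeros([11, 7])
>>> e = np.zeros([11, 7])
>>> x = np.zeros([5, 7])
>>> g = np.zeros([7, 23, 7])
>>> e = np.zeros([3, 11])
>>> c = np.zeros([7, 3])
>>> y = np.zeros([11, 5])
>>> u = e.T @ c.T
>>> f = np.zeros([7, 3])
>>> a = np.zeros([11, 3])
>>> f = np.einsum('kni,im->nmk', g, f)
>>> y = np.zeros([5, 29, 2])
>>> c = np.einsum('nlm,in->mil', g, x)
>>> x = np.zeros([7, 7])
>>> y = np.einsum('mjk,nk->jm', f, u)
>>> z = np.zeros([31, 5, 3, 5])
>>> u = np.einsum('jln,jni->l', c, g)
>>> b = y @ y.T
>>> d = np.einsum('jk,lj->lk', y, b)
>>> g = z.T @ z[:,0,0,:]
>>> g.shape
(5, 3, 5, 5)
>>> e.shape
(3, 11)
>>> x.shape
(7, 7)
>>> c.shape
(7, 5, 23)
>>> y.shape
(3, 23)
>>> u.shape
(5,)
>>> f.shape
(23, 3, 7)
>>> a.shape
(11, 3)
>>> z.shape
(31, 5, 3, 5)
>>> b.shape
(3, 3)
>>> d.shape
(3, 23)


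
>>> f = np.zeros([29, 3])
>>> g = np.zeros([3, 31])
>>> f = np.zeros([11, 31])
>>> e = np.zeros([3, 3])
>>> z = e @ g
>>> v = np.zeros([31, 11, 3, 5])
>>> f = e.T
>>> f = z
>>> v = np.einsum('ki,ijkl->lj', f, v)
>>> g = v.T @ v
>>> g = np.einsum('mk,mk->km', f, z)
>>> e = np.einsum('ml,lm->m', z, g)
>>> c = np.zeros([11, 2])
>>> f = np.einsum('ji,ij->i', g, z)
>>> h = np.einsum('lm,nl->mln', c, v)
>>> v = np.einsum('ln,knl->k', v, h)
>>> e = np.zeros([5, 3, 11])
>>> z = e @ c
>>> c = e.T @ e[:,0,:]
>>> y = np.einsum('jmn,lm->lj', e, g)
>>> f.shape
(3,)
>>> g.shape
(31, 3)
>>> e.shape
(5, 3, 11)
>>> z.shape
(5, 3, 2)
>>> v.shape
(2,)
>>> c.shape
(11, 3, 11)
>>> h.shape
(2, 11, 5)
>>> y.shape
(31, 5)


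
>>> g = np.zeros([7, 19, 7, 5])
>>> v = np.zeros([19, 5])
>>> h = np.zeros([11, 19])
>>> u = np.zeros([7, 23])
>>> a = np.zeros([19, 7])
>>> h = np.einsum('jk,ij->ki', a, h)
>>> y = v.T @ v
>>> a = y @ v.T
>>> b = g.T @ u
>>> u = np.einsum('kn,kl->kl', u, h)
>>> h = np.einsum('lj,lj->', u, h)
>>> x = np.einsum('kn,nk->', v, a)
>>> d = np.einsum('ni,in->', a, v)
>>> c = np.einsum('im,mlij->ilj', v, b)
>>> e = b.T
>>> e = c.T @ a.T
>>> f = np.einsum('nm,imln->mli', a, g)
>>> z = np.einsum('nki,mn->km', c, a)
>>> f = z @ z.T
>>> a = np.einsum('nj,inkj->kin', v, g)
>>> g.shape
(7, 19, 7, 5)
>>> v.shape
(19, 5)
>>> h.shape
()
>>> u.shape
(7, 11)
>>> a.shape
(7, 7, 19)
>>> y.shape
(5, 5)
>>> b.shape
(5, 7, 19, 23)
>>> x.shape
()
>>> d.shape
()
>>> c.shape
(19, 7, 23)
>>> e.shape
(23, 7, 5)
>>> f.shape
(7, 7)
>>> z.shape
(7, 5)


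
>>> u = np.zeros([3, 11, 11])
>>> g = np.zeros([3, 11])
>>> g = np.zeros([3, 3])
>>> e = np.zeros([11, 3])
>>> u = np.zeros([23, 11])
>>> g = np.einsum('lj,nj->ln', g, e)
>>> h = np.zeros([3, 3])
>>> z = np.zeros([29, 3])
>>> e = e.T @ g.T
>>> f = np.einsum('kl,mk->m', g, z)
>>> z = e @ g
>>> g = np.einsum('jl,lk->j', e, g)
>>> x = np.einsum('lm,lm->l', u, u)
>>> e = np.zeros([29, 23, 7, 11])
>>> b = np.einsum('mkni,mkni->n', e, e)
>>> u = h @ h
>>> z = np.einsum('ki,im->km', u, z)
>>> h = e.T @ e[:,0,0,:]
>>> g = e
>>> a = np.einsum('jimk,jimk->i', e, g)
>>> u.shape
(3, 3)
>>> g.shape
(29, 23, 7, 11)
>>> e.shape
(29, 23, 7, 11)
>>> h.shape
(11, 7, 23, 11)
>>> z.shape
(3, 11)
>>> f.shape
(29,)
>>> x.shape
(23,)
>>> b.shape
(7,)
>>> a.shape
(23,)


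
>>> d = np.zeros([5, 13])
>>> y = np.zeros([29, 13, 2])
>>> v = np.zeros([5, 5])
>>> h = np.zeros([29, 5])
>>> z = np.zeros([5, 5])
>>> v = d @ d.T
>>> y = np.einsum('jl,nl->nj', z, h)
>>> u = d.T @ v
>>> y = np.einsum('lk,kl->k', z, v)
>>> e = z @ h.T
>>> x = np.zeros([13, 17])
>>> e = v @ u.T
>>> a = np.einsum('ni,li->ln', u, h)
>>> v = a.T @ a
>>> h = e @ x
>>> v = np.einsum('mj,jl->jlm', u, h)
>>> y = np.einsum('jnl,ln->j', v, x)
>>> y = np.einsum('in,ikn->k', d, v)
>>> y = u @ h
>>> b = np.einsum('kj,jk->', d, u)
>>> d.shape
(5, 13)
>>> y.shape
(13, 17)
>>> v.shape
(5, 17, 13)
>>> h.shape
(5, 17)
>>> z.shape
(5, 5)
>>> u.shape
(13, 5)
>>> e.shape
(5, 13)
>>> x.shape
(13, 17)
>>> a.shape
(29, 13)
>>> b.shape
()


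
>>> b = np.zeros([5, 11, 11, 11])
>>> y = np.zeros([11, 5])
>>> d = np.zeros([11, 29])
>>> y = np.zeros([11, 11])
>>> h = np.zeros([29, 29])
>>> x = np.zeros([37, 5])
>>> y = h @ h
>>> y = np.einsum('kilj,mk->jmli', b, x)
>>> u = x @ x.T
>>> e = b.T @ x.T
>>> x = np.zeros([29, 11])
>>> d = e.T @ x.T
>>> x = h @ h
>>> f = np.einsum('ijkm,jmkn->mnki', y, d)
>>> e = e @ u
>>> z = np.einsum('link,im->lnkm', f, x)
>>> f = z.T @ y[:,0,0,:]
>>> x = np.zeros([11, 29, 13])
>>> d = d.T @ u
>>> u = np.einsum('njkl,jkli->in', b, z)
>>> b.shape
(5, 11, 11, 11)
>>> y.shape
(11, 37, 11, 11)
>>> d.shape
(29, 11, 11, 37)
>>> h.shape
(29, 29)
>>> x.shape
(11, 29, 13)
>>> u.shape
(29, 5)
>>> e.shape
(11, 11, 11, 37)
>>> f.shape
(29, 11, 11, 11)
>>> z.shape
(11, 11, 11, 29)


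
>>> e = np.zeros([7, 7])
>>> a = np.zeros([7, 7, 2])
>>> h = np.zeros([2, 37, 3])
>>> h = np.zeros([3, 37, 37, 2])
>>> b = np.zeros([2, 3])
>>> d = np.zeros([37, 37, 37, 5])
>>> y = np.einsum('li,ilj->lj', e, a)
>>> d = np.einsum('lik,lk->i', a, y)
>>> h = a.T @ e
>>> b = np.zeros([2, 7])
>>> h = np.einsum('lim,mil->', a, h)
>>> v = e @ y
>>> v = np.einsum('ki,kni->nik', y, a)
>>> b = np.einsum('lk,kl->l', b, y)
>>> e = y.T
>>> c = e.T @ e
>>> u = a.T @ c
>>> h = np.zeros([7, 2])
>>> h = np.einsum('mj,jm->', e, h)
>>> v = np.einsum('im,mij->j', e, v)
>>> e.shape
(2, 7)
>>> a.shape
(7, 7, 2)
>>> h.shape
()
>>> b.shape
(2,)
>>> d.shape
(7,)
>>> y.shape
(7, 2)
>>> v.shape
(7,)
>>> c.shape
(7, 7)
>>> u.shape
(2, 7, 7)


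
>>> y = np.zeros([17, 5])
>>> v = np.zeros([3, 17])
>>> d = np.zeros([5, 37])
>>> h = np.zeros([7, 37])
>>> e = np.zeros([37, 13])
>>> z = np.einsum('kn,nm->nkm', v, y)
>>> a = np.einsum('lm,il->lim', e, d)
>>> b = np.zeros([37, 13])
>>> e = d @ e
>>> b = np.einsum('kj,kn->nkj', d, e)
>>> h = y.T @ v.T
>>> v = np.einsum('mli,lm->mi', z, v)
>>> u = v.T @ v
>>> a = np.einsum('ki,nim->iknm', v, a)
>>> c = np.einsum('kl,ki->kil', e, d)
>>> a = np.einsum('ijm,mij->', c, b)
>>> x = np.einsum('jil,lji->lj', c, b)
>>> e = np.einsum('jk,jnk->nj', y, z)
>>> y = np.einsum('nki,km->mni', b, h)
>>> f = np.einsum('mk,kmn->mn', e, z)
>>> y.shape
(3, 13, 37)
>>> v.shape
(17, 5)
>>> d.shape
(5, 37)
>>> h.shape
(5, 3)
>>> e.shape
(3, 17)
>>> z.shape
(17, 3, 5)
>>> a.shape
()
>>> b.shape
(13, 5, 37)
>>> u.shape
(5, 5)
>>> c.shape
(5, 37, 13)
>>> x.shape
(13, 5)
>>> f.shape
(3, 5)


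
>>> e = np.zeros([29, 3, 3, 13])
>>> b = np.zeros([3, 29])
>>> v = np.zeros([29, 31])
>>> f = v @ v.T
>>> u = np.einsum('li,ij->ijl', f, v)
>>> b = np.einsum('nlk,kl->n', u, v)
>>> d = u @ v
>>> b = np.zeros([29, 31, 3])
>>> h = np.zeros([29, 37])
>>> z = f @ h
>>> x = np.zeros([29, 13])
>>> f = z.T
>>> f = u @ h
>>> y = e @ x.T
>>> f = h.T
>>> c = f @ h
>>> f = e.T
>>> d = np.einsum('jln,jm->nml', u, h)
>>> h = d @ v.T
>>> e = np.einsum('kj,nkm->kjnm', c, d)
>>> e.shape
(37, 37, 29, 31)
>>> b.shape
(29, 31, 3)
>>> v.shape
(29, 31)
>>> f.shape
(13, 3, 3, 29)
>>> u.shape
(29, 31, 29)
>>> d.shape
(29, 37, 31)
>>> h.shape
(29, 37, 29)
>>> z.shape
(29, 37)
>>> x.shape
(29, 13)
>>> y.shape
(29, 3, 3, 29)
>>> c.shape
(37, 37)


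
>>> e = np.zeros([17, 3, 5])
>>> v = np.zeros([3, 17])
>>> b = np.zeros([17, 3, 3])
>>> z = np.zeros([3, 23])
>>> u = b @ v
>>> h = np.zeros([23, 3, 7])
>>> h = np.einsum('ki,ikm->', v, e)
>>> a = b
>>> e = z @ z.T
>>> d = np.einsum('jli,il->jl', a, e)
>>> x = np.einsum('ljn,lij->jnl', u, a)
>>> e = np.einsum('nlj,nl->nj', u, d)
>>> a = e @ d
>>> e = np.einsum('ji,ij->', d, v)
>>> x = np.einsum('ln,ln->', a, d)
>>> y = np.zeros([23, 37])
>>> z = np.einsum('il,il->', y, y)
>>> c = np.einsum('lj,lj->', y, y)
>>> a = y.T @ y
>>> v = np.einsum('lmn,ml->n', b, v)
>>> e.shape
()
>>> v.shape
(3,)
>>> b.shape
(17, 3, 3)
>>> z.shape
()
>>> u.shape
(17, 3, 17)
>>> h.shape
()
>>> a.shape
(37, 37)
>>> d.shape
(17, 3)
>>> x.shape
()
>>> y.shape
(23, 37)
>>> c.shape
()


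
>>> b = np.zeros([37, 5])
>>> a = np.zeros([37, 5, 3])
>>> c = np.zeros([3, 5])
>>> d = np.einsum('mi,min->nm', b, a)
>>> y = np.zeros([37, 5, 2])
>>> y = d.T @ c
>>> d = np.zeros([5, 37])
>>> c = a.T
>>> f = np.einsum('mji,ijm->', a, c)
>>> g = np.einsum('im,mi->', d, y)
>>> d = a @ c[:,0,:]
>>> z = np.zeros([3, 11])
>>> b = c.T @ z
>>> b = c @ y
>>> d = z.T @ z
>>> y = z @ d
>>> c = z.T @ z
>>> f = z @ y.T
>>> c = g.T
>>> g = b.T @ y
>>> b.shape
(3, 5, 5)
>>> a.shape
(37, 5, 3)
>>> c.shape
()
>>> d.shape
(11, 11)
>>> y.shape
(3, 11)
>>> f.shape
(3, 3)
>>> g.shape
(5, 5, 11)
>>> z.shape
(3, 11)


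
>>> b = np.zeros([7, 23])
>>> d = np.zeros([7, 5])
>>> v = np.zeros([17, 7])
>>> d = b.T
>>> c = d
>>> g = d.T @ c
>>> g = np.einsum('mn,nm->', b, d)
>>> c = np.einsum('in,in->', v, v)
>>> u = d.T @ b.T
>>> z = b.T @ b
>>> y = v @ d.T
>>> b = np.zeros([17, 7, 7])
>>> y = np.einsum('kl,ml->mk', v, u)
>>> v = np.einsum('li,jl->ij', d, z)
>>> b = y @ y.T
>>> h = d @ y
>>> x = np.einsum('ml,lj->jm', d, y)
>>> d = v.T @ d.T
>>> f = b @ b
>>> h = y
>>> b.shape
(7, 7)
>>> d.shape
(23, 23)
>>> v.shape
(7, 23)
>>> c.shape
()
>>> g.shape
()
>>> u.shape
(7, 7)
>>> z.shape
(23, 23)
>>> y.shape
(7, 17)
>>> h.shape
(7, 17)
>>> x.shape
(17, 23)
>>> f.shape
(7, 7)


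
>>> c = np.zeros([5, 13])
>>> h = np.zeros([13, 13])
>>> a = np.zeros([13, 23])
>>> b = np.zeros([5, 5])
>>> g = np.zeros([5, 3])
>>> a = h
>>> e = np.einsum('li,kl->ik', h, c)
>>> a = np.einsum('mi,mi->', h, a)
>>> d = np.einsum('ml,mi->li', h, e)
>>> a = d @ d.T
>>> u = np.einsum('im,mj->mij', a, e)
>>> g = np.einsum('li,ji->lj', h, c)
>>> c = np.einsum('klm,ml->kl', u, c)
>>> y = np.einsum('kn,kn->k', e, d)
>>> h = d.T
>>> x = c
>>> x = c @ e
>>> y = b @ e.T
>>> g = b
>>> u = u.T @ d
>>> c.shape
(13, 13)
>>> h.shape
(5, 13)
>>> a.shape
(13, 13)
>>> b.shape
(5, 5)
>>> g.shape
(5, 5)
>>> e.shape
(13, 5)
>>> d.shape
(13, 5)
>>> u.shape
(5, 13, 5)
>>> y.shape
(5, 13)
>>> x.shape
(13, 5)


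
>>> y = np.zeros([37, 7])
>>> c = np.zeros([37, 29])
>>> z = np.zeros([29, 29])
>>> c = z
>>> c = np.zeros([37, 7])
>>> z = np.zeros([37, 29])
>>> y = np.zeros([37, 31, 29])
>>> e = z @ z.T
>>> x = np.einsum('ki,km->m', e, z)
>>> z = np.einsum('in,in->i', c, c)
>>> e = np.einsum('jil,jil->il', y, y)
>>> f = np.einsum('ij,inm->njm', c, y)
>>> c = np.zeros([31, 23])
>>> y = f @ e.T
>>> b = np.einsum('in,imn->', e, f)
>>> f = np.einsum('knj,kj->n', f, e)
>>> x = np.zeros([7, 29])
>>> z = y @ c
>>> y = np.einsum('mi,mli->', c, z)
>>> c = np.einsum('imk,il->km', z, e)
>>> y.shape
()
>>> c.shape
(23, 7)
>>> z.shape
(31, 7, 23)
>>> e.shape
(31, 29)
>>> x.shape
(7, 29)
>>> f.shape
(7,)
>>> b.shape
()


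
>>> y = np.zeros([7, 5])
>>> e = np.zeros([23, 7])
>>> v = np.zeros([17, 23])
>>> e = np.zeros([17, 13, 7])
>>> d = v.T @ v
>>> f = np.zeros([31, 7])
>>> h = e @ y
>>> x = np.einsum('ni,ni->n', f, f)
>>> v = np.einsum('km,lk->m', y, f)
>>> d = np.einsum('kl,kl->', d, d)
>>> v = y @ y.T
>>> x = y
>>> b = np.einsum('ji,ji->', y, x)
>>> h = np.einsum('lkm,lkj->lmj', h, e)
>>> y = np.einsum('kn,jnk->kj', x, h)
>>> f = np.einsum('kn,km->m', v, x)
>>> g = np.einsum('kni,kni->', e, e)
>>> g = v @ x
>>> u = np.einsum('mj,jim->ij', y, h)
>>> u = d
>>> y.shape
(7, 17)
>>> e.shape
(17, 13, 7)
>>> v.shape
(7, 7)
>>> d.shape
()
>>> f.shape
(5,)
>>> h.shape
(17, 5, 7)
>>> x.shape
(7, 5)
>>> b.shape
()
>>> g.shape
(7, 5)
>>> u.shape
()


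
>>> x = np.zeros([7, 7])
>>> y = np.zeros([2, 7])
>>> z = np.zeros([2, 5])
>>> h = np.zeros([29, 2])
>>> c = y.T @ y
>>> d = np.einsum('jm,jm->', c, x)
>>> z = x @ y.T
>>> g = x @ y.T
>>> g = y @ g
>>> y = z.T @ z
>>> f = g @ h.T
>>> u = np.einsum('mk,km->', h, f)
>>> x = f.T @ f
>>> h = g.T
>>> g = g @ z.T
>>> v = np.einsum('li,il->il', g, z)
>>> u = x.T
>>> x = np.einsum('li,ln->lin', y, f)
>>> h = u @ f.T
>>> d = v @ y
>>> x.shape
(2, 2, 29)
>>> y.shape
(2, 2)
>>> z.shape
(7, 2)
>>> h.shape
(29, 2)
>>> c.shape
(7, 7)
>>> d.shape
(7, 2)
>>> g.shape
(2, 7)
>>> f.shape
(2, 29)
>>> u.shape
(29, 29)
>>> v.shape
(7, 2)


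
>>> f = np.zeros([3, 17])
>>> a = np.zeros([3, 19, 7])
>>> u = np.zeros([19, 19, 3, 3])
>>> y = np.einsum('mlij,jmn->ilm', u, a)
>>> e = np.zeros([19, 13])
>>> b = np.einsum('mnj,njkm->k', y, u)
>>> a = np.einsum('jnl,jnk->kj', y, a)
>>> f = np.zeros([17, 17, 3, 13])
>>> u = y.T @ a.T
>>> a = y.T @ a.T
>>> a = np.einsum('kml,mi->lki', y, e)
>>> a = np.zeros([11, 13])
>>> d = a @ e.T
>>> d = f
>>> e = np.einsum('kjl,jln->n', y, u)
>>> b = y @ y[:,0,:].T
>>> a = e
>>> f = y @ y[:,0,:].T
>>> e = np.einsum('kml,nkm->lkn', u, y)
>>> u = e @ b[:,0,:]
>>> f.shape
(3, 19, 3)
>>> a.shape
(7,)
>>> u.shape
(7, 19, 3)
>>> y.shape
(3, 19, 19)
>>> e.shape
(7, 19, 3)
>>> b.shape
(3, 19, 3)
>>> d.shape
(17, 17, 3, 13)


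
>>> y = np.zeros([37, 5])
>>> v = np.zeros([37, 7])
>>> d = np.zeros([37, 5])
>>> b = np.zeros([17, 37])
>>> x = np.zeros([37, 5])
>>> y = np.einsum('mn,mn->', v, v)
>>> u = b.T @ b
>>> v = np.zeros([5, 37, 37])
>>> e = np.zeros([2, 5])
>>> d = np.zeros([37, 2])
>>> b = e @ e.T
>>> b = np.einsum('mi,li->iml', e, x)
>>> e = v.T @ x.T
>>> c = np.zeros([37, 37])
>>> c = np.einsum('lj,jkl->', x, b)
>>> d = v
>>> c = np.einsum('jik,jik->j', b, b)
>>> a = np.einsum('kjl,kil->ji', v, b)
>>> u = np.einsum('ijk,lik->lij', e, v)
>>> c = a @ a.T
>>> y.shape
()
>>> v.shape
(5, 37, 37)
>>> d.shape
(5, 37, 37)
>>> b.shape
(5, 2, 37)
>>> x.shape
(37, 5)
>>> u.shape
(5, 37, 37)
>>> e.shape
(37, 37, 37)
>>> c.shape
(37, 37)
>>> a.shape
(37, 2)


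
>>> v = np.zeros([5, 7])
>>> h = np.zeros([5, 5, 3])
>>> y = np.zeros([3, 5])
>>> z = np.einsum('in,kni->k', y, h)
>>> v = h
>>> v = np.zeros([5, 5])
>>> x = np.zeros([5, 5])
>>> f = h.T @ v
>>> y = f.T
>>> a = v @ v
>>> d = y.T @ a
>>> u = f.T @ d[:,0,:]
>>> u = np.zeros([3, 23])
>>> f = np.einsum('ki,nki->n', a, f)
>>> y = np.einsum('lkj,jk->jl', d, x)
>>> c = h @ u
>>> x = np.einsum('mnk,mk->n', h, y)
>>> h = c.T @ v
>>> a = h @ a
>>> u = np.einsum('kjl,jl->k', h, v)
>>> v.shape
(5, 5)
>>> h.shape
(23, 5, 5)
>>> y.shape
(5, 3)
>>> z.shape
(5,)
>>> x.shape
(5,)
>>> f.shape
(3,)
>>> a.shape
(23, 5, 5)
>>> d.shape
(3, 5, 5)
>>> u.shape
(23,)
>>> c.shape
(5, 5, 23)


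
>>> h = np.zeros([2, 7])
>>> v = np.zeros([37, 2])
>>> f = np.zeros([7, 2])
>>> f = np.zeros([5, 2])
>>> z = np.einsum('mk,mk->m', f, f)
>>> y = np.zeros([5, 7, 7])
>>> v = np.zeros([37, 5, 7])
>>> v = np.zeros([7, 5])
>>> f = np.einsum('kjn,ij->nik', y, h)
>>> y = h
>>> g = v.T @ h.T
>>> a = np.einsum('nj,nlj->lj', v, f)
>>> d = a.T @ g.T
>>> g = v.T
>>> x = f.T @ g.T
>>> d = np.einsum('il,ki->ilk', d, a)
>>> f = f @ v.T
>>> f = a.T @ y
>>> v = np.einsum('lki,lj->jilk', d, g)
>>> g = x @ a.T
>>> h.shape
(2, 7)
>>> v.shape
(7, 2, 5, 5)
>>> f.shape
(5, 7)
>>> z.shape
(5,)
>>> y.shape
(2, 7)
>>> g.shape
(5, 2, 2)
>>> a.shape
(2, 5)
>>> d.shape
(5, 5, 2)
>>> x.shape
(5, 2, 5)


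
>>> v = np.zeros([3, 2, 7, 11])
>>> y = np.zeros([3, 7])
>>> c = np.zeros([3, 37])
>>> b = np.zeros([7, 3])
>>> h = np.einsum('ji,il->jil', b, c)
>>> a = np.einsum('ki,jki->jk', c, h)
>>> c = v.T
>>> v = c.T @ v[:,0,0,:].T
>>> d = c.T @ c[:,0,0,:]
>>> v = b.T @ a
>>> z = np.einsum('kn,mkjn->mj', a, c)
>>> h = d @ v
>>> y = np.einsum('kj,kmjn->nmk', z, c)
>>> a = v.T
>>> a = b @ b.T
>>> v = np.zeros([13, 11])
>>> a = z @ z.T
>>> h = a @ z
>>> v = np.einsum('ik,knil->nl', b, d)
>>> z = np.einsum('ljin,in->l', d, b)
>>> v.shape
(2, 3)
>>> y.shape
(3, 7, 11)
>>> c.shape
(11, 7, 2, 3)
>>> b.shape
(7, 3)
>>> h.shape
(11, 2)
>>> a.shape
(11, 11)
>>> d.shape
(3, 2, 7, 3)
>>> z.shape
(3,)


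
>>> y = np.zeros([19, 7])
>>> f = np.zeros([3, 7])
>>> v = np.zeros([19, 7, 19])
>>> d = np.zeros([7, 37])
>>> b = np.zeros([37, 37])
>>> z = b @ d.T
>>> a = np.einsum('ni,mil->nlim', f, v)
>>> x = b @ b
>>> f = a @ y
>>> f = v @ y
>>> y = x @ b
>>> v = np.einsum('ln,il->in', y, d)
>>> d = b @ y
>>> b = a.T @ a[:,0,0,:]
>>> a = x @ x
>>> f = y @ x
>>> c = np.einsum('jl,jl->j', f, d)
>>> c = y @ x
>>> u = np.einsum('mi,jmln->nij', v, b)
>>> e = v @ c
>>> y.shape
(37, 37)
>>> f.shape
(37, 37)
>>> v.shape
(7, 37)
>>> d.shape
(37, 37)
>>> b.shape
(19, 7, 19, 19)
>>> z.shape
(37, 7)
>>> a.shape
(37, 37)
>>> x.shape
(37, 37)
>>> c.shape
(37, 37)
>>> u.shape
(19, 37, 19)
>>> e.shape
(7, 37)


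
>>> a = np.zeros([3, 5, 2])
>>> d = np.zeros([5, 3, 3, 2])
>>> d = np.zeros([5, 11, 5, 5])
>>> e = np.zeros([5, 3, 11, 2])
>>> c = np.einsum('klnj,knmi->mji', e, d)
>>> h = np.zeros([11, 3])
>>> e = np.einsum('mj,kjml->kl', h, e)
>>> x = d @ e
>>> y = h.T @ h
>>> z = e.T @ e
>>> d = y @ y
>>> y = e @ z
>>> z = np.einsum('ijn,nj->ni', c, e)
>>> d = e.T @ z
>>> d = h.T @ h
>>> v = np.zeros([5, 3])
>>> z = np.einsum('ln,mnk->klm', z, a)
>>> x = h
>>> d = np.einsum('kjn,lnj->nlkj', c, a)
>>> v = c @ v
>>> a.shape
(3, 5, 2)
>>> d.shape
(5, 3, 5, 2)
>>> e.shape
(5, 2)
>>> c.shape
(5, 2, 5)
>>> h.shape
(11, 3)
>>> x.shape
(11, 3)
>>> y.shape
(5, 2)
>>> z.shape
(2, 5, 3)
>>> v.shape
(5, 2, 3)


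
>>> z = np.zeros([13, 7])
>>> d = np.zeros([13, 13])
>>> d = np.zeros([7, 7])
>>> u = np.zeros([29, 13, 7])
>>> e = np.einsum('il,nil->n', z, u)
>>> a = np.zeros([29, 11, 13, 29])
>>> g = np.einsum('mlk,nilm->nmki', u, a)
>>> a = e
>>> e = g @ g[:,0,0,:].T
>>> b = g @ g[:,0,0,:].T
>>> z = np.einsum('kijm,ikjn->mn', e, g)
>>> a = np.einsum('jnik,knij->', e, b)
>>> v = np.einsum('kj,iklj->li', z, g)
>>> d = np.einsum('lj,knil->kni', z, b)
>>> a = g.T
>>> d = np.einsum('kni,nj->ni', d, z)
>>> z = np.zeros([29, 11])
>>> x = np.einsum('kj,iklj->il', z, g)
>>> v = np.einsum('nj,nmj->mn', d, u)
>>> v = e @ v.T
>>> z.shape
(29, 11)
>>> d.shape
(29, 7)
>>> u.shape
(29, 13, 7)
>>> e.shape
(29, 29, 7, 29)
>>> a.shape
(11, 7, 29, 29)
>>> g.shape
(29, 29, 7, 11)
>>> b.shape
(29, 29, 7, 29)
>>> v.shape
(29, 29, 7, 13)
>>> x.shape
(29, 7)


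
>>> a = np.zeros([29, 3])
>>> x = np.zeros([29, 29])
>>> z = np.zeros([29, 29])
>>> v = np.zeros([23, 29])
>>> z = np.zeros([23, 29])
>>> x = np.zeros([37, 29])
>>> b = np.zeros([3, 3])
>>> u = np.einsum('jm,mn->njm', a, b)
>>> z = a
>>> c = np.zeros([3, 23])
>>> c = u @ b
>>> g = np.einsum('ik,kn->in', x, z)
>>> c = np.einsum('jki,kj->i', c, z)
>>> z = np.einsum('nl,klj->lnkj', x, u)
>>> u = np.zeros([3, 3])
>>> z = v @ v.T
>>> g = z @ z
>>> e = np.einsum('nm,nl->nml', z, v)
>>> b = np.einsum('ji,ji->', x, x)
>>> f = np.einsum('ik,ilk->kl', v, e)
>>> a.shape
(29, 3)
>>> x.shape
(37, 29)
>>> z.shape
(23, 23)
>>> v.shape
(23, 29)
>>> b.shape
()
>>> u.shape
(3, 3)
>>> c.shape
(3,)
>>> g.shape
(23, 23)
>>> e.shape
(23, 23, 29)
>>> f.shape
(29, 23)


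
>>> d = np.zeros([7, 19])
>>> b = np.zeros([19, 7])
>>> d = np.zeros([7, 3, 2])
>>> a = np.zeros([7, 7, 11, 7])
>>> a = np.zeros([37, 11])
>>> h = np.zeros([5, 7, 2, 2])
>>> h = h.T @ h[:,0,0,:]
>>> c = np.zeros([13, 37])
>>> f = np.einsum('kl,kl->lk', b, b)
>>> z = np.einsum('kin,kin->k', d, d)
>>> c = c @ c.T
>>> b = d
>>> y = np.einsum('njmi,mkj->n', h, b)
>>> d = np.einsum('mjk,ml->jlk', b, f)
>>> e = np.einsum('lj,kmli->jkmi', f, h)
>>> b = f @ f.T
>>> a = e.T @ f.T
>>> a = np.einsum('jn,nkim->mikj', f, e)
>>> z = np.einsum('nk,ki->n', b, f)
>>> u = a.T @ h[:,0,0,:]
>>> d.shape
(3, 19, 2)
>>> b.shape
(7, 7)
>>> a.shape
(2, 2, 2, 7)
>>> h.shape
(2, 2, 7, 2)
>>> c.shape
(13, 13)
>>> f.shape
(7, 19)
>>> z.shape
(7,)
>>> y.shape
(2,)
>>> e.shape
(19, 2, 2, 2)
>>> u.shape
(7, 2, 2, 2)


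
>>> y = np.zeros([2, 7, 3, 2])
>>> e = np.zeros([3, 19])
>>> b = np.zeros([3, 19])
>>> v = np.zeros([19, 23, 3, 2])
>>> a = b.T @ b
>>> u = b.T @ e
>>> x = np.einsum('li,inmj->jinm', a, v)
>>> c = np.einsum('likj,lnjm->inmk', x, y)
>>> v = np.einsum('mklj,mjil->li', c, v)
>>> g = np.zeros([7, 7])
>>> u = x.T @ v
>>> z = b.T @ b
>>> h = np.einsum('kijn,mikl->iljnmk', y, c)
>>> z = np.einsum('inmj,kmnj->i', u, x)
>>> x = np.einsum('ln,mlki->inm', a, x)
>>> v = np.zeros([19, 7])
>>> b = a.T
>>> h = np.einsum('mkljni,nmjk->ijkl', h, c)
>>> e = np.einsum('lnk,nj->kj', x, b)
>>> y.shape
(2, 7, 3, 2)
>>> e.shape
(2, 19)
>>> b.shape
(19, 19)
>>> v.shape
(19, 7)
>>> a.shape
(19, 19)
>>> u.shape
(3, 23, 19, 3)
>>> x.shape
(3, 19, 2)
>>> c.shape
(19, 7, 2, 23)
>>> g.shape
(7, 7)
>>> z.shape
(3,)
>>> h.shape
(2, 2, 23, 3)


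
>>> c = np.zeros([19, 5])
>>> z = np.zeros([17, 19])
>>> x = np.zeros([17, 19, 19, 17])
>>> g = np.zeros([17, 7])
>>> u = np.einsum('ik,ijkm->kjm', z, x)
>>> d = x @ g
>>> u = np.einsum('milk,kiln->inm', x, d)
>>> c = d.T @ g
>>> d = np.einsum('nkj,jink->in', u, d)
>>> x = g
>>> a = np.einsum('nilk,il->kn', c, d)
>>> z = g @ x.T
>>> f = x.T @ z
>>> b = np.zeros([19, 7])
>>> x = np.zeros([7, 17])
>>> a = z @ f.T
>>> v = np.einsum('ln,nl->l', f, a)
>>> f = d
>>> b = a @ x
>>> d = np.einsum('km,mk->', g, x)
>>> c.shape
(7, 19, 19, 7)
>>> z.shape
(17, 17)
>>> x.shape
(7, 17)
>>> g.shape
(17, 7)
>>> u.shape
(19, 7, 17)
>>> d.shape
()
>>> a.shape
(17, 7)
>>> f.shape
(19, 19)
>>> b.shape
(17, 17)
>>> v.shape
(7,)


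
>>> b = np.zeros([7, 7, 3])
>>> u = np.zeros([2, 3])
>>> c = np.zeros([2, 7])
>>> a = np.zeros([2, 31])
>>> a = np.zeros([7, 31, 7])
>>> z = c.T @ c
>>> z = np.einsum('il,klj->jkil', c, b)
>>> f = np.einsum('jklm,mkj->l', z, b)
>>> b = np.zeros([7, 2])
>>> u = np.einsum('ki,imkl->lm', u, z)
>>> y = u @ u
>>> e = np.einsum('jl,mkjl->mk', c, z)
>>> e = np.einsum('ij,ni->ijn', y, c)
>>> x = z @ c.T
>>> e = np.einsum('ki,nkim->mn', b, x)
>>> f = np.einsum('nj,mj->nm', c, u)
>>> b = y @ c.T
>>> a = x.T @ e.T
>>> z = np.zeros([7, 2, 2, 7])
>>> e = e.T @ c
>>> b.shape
(7, 2)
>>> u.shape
(7, 7)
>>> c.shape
(2, 7)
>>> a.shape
(2, 2, 7, 2)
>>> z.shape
(7, 2, 2, 7)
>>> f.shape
(2, 7)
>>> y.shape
(7, 7)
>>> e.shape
(3, 7)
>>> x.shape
(3, 7, 2, 2)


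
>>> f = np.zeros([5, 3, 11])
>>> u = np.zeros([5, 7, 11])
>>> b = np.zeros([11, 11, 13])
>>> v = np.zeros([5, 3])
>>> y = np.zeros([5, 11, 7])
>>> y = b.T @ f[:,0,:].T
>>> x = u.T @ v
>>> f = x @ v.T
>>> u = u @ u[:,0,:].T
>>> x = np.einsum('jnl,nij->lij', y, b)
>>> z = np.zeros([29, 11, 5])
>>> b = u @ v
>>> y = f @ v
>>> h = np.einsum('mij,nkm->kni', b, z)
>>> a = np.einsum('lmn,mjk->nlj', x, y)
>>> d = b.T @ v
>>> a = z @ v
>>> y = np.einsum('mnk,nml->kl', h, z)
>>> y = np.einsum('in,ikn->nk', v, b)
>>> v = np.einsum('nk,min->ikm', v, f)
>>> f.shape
(11, 7, 5)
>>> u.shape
(5, 7, 5)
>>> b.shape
(5, 7, 3)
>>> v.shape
(7, 3, 11)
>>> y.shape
(3, 7)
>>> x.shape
(5, 11, 13)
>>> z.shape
(29, 11, 5)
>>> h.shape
(11, 29, 7)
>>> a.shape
(29, 11, 3)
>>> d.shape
(3, 7, 3)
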